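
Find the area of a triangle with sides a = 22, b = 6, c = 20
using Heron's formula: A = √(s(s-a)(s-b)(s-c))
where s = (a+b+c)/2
s = (22 + 6 + 20)/2 = 48/2 = 24
s − a = 2, s − b = 18, s − c = 4
s(s−a)(s−b)(s−c) = 24·2·18·4 = 3456
Area = √3456 ≈ 58.7878

s = 24.0, Area = 58.79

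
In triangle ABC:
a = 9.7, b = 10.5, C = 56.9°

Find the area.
Two sides and the included angle (SAS): A = ½·a·b·sin(C) = ½·9.7·10.5·sin(56.9°)
sin(56.9°) ≈ 0.837719
A ≈ ½·101.85·0.837719 = 50.925·0.837719 ≈ 42.6608

Area = 42.66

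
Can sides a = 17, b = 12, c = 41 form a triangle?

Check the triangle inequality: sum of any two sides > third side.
a + b vs c: 17 + 12 = 29 ≤ 41  ✗
a + c vs b: 17 + 41 = 58 > 12  ✓
b + c vs a: 12 + 41 = 53 > 17  ✓

No: 17 + 12 = 29 is not > 41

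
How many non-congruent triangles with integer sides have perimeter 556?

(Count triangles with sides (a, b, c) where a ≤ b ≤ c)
Let a ≤ b ≤ c with a + b + c = 556. The only binding inequality is a + b > c, i.e. 556 − c > c, so c < 556/2; and c ≥ 556/3 since c is the largest side.
So 186 ≤ c ≤ 277. For each c, b runs from ⌈(556 − c)/2⌉ up to c (then a = 556 − b − c satisfies 1 ≤ a ≤ b automatically), giving c − ⌈(556 − c)/2⌉ + 1 choices.
Summing over c: 2 + 3 + 5 + 6 + … + 137 + 138  (92 terms, c = 186, …, 277) = 6440
Check (closed form: nearest integer to p²/48 for even p, (p+3)²/48 for odd p): 556²/48 = 309136/48 ≈ 6440.33 → 6440

6440 triangles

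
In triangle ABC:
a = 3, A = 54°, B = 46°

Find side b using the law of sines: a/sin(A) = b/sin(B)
a/sin(A) = b/sin(B)  ⇒  b = a·sin(B)/sin(A) = 3·sin(46°)/sin(54°)
sin(46°) ≈ 0.71934, sin(54°) ≈ 0.809017
b ≈ 3·0.71934/0.809017 ≈ 2.15802/0.809017 ≈ 2.66746

b = 2.667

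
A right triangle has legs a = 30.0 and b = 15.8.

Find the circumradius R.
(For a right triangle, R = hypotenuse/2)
Hypotenuse c = √(a² + b²) = √(900 + 249.64) = √1149.64 ≈ 33.9063
R = c/2 ≈ 33.9063/2 ≈ 16.9532

R = 16.95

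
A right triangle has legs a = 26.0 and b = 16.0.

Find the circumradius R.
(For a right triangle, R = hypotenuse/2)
Hypotenuse c = √(a² + b²) = √(676 + 256) = √932 ≈ 30.5287
R = c/2 ≈ 30.5287/2 ≈ 15.2643

R = 15.26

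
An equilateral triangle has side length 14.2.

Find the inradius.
r = Area/s with s the semi-perimeter.
Area = (√3/4)·14.2² = (√3/4)·201.64 ≈ 0.433013·201.64 ≈ 87.3127
s = 3·14.2/2 = 21.3
r ≈ 87.3127/21.3 ≈ 4.09919
(Equivalently r = side/(2√3) = 14.2/3.4641 ≈ 4.09919.)

r = 4.099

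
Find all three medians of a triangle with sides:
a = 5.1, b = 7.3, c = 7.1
Median formula: m_a = ½√(2b² + 2c² − a²) (and cyclically). a² = 26.01, b² = 53.29, c² = 50.41.
m_a = ½√(2·53.29 + 2·50.41 − 26.01) = ½√181.39 ≈ ½·13.4681 ≈ 6.73406
m_b = ½√(2·26.01 + 2·50.41 − 53.29) = ½√99.55 ≈ ½·9.97747 ≈ 4.98874
m_c = ½√(2·26.01 + 2·53.29 − 50.41) = ½√108.19 ≈ ½·10.4014 ≈ 5.20072

m_a = 6.734, m_b = 4.989, m_c = 5.201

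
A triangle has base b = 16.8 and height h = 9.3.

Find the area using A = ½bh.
A = ½·b·h = ½·16.8·9.3 = ½·156.24 = 78.12

Area = 78.12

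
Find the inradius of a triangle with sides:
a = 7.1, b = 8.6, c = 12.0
r = Area/s where s is the semi-perimeter.
s = (7.1 + 8.6 + 12.0)/2 = 27.7/2 = 13.85
Area = √(s(s−a)(s−b)(s−c)) = √(13.85·6.75·5.25·1.85) ≈ √907.997 ≈ 30.133
r ≈ 30.133/13.85 ≈ 2.17567

r = 2.176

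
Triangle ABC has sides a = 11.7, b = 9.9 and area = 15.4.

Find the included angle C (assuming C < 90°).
Area = ½·a·b·sin(C)  ⇒  sin(C) = 2·Area/(a·b) = 2·15.4/(11.7·9.9) = 30.8/115.83 ≈ 0.265907
C = arcsin(0.265907) ≈ 15.4208° (taking the acute solution since C < 90°)

C = 15.42°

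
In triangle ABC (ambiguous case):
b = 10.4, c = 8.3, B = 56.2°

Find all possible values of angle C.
b/sin(B) = c/sin(C)  ⇒  sin(C) = c·sin(B)/b = 8.3·sin(56.2°)/10.4
sin(56.2°) ≈ 0.830984
sin(C) ≈ 8.3·0.830984/10.4 ≈ 6.89717/10.4 ≈ 0.66319
Candidate 1: C₁ = arcsin(0.66319) ≈ 41.5436°  →  A = 180° − 56.2° − 41.5436° ≈ 82.2564° > 0, valid
Candidate 2: C₂ = 180° − C₁ ≈ 138.456°  →  A = 180° − 56.2° − 138.456° ≈ -14.6564° ≤ 0, not a valid triangle

C = 41.54° (one solution)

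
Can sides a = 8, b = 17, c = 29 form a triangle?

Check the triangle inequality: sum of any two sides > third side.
a + b vs c: 8 + 17 = 25 ≤ 29  ✗
a + c vs b: 8 + 29 = 37 > 17  ✓
b + c vs a: 17 + 29 = 46 > 8  ✓

No: 8 + 17 = 25 is not > 29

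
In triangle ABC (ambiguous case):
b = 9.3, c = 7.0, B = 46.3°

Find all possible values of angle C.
b/sin(B) = c/sin(C)  ⇒  sin(C) = c·sin(B)/b = 7.0·sin(46.3°)/9.3
sin(46.3°) ≈ 0.722967
sin(C) ≈ 7.0·0.722967/9.3 ≈ 5.06077/9.3 ≈ 0.544169
Candidate 1: C₁ = arcsin(0.544169) ≈ 32.9679°  →  A = 180° − 46.3° − 32.9679° ≈ 100.732° > 0, valid
Candidate 2: C₂ = 180° − C₁ ≈ 147.032°  →  A = 180° − 46.3° − 147.032° ≈ -13.3321° ≤ 0, not a valid triangle

C = 32.97° (one solution)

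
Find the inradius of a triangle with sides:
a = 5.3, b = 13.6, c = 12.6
r = Area/s where s is the semi-perimeter.
s = (5.3 + 13.6 + 12.6)/2 = 31.5/2 = 15.75
Area = √(s(s−a)(s−b)(s−c)) = √(15.75·10.45·2.15·3.15) ≈ √1114.67 ≈ 33.3867
r ≈ 33.3867/15.75 ≈ 2.11979

r = 2.12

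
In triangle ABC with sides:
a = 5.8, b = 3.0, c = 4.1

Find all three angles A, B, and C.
Law of cosines for each angle (a² = 33.64, b² = 9, c² = 16.81):
cos(A) = (b² + c² − a²)/(2bc) = (9 + 16.81 − 33.64)/(2·3.0·4.1) = -7.83/24.6 ≈ -0.318293  ⇒  A ≈ 108.56°
cos(B) = (a² + c² − b²)/(2ac) = (33.64 + 16.81 − 9)/(2·5.8·4.1) = 41.45/47.56 ≈ 0.871531  ⇒  B ≈ 29.363°
cos(C) = (a² + b² − c²)/(2ab) = (33.64 + 9 − 16.81)/(2·5.8·3.0) = 25.83/34.8 ≈ 0.742241  ⇒  C ≈ 42.0773°
Check: A + B + C ≈ 180°

A = 108.6°, B = 29.36°, C = 42.08°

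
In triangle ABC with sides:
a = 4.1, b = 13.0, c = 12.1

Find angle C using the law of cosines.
c² = a² + b² − 2ab·cos(C)  ⇒  cos(C) = (a² + b² − c²)/(2ab)
cos(C) = (4.1² + 13.0² − 12.1²)/(2·4.1·13.0) = (16.81 + 169 − 146.41)/106.6 = 39.4/106.6 ≈ 0.369606
C = arccos(0.369606) ≈ 68.3087°

C = 68.31°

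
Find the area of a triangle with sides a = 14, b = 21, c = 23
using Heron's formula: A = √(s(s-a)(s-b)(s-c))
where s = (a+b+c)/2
s = (14 + 21 + 23)/2 = 58/2 = 29
s − a = 15, s − b = 8, s − c = 6
s(s−a)(s−b)(s−c) = 29·15·8·6 = 20880
Area = √20880 ≈ 144.499

s = 29.0, Area = 144.5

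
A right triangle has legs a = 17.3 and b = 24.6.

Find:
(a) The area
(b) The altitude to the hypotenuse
(a) The legs are perpendicular, so Area = ½·a·b = ½·17.3·24.6 = ½·425.58 = 212.79
(b) Hypotenuse c = √(a² + b²) = √(299.29 + 605.16) = √904.45 ≈ 30.0741
    Area = ½·c·h_c  ⇒  h_c = 2·Area/c = 425.58/30.0741 ≈ 14.1511

Area = 212.79, h_c = 14.15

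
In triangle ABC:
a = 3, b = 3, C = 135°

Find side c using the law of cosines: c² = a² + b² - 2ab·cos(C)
c² = 3² + 3² − 2·3·3·cos(135°)
cos(135°) ≈ -0.707107
c² ≈ 9 + 9 − 18·(-0.707107) ≈ 18 + 12.7279 ≈ 30.7279
c ≈ √30.7279 ≈ 5.54328

c = 5.543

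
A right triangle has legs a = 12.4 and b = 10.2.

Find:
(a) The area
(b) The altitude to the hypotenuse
(a) The legs are perpendicular, so Area = ½·a·b = ½·12.4·10.2 = ½·126.48 = 63.24
(b) Hypotenuse c = √(a² + b²) = √(153.76 + 104.04) = √257.8 ≈ 16.0562
    Area = ½·c·h_c  ⇒  h_c = 2·Area/c = 126.48/16.0562 ≈ 7.87735

Area = 63.24, h_c = 7.877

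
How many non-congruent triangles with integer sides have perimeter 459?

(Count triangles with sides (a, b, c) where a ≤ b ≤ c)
Let a ≤ b ≤ c with a + b + c = 459. The only binding inequality is a + b > c, i.e. 459 − c > c, so c < 459/2; and c ≥ 459/3 since c is the largest side.
So 153 ≤ c ≤ 229. For each c, b runs from ⌈(459 − c)/2⌉ up to c (then a = 459 − b − c satisfies 1 ≤ a ≤ b automatically), giving c − ⌈(459 − c)/2⌉ + 1 choices.
Summing over c: 1 + 2 + 4 + 5 + … + 113 + 115  (77 terms, c = 153, …, 229) = 4447
Check (closed form: nearest integer to p²/48 for even p, (p+3)²/48 for odd p): (459+3)²/48 = 462²/48 = 213444/48 ≈ 4446.75 → 4447

4447 triangles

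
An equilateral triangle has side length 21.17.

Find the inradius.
r = Area/s with s the semi-perimeter.
Area = (√3/4)·21.17² = (√3/4)·448.1689 ≈ 0.433013·448.1689 ≈ 194.063
s = 3·21.17/2 = 31.755
r ≈ 194.063/31.755 ≈ 6.11125
(Equivalently r = side/(2√3) = 21.17/3.4641 ≈ 6.11125.)

r = 6.111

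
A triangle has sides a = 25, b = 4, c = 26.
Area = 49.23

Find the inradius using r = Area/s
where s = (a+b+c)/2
s = (25 + 4 + 26)/2 = 55/2 = 27.5
r = Area/s = 49.23/27.5 ≈ 1.79018

r = 1.79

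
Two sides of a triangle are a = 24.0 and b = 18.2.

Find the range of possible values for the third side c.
Triangle inequality: |a − b| < c < a + b
|a − b| = |24.0 − 18.2| = 5.8
a + b = 24.0 + 18.2 = 42.2

5.8 < c < 42.2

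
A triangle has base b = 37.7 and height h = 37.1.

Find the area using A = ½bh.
A = ½·b·h = ½·37.7·37.1 = ½·1398.67 = 699.335

Area = 699.335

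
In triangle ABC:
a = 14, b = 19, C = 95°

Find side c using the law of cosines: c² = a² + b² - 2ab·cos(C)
c² = 14² + 19² − 2·14·19·cos(95°)
cos(95°) ≈ -0.0871557
c² ≈ 196 + 361 − 532·(-0.0871557) ≈ 557 + 46.3669 ≈ 603.367
c ≈ √603.367 ≈ 24.5635

c = 24.56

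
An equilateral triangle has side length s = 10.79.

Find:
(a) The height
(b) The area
(a) The height splits the triangle into two 30-60-90 halves: h = s·√3/2 = 10.79·1.73205/2 ≈ 18.6888/2 ≈ 9.34441
(b) Area = (√3/4)·s² = (√3/4)·10.79² = (√3/4)·116.4241 ≈ 0.433013·116.4241 ≈ 50.4131

Height = 9.344, Area = 50.41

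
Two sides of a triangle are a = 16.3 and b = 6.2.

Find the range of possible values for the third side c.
Triangle inequality: |a − b| < c < a + b
|a − b| = |16.3 − 6.2| = 10.1
a + b = 16.3 + 6.2 = 22.5

10.1 < c < 22.5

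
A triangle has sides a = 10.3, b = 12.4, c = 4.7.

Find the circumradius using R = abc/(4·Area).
First find the area with Heron's formula.
s = (10.3 + 12.4 + 4.7)/2 = 13.7
Area = √(s(s−a)(s−b)(s−c)) = √(13.7·3.4·1.3·9) ≈ √544.986 ≈ 23.3449
abc = 10.3·12.4·4.7 = 600.284
R = abc/(4·Area) ≈ 600.284/(4·23.3449) = 600.284/93.3797 ≈ 6.42842

R = 6.428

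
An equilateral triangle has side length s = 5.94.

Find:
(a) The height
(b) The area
(a) The height splits the triangle into two 30-60-90 halves: h = s·√3/2 = 5.94·1.73205/2 ≈ 10.2884/2 ≈ 5.14419
(b) Area = (√3/4)·s² = (√3/4)·5.94² = (√3/4)·35.2836 ≈ 0.433013·35.2836 ≈ 15.2782

Height = 5.144, Area = 15.28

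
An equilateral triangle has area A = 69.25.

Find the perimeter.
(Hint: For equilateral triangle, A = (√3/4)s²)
A = (√3/4)s²  ⇒  s² = 4A/√3 = 4·69.25/√3 = 277/1.73205 ≈ 159.926
s ≈ √159.926 ≈ 12.6462
Perimeter = 3s ≈ 3·12.6462 ≈ 37.9386

Perimeter = 37.94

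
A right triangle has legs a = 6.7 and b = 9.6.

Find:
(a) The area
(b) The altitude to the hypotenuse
(a) The legs are perpendicular, so Area = ½·a·b = ½·6.7·9.6 = ½·64.32 = 32.16
(b) Hypotenuse c = √(a² + b²) = √(44.89 + 92.16) = √137.05 ≈ 11.7068
    Area = ½·c·h_c  ⇒  h_c = 2·Area/c = 64.32/11.7068 ≈ 5.49423

Area = 32.16, h_c = 5.494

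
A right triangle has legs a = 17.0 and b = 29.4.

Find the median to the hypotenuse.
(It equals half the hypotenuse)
Hypotenuse c = √(a² + b²) = √(289 + 864.36) = √1153.36 ≈ 33.9612
Median to hypotenuse = c/2 ≈ 33.9612/2 ≈ 16.9806

Median = 16.98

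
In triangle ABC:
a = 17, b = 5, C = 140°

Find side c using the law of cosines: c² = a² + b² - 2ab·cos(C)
c² = 17² + 5² − 2·17·5·cos(140°)
cos(140°) ≈ -0.766044
c² ≈ 289 + 25 − 170·(-0.766044) ≈ 314 + 130.228 ≈ 444.228
c ≈ √444.228 ≈ 21.0767

c = 21.08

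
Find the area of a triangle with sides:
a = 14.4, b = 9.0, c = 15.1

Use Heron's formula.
s = (14.4 + 9.0 + 15.1)/2 = 38.5/2 = 19.25
s − a = 4.85, s − b = 10.25, s − c = 4.15
s(s−a)(s−b)(s−c) = 19.25·4.85·10.25·4.15 ≈ 3971.41
Area = √3971.41 ≈ 63.0191

Area = 63.02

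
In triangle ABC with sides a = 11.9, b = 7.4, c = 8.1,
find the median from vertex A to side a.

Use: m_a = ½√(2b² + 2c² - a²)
m_a = ½√(2·7.4² + 2·8.1² − 11.9²) = ½√(2·54.76 + 2·65.61 − 141.61) = ½√(109.52 + 131.22 − 141.61) = ½√99.13
√99.13 ≈ 9.9564, so m_a ≈ 4.9782

m_a = 4.978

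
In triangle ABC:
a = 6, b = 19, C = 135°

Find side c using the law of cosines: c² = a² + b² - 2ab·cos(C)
c² = 6² + 19² − 2·6·19·cos(135°)
cos(135°) ≈ -0.707107
c² ≈ 36 + 361 − 228·(-0.707107) ≈ 397 + 161.22 ≈ 558.22
c ≈ √558.22 ≈ 23.6267

c = 23.63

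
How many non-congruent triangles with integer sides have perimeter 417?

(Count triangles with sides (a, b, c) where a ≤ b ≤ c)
Let a ≤ b ≤ c with a + b + c = 417. The only binding inequality is a + b > c, i.e. 417 − c > c, so c < 417/2; and c ≥ 417/3 since c is the largest side.
So 139 ≤ c ≤ 208. For each c, b runs from ⌈(417 − c)/2⌉ up to c (then a = 417 − b − c satisfies 1 ≤ a ≤ b automatically), giving c − ⌈(417 − c)/2⌉ + 1 choices.
Summing over c: 1 + 2 + 4 + 5 + … + 103 + 104  (70 terms, c = 139, …, 208) = 3675
Check (closed form: nearest integer to p²/48 for even p, (p+3)²/48 for odd p): (417+3)²/48 = 420²/48 = 176400/48 ≈ 3675.00 → 3675

3675 triangles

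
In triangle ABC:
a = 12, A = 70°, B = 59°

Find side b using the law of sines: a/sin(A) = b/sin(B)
a/sin(A) = b/sin(B)  ⇒  b = a·sin(B)/sin(A) = 12·sin(59°)/sin(70°)
sin(59°) ≈ 0.857167, sin(70°) ≈ 0.939693
b ≈ 12·0.857167/0.939693 ≈ 10.286/0.939693 ≈ 10.9461

b = 10.95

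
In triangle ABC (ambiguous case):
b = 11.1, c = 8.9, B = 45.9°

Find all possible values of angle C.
b/sin(B) = c/sin(C)  ⇒  sin(C) = c·sin(B)/b = 8.9·sin(45.9°)/11.1
sin(45.9°) ≈ 0.718126
sin(C) ≈ 8.9·0.718126/11.1 ≈ 6.39132/11.1 ≈ 0.575795
Candidate 1: C₁ = arcsin(0.575795) ≈ 35.1553°  →  A = 180° − 45.9° − 35.1553° ≈ 98.9447° > 0, valid
Candidate 2: C₂ = 180° − C₁ ≈ 144.845°  →  A = 180° − 45.9° − 144.845° ≈ -10.7447° ≤ 0, not a valid triangle

C = 35.16° (one solution)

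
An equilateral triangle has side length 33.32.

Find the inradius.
r = Area/s with s the semi-perimeter.
Area = (√3/4)·33.32² = (√3/4)·1110.2224 ≈ 0.433013·1110.2224 ≈ 480.74
s = 3·33.32/2 = 49.98
r ≈ 480.74/49.98 ≈ 9.61866
(Equivalently r = side/(2√3) = 33.32/3.4641 ≈ 9.61866.)

r = 9.619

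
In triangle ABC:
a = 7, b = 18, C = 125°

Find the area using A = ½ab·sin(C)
A = ½·a·b·sin(C) = ½·7·18·sin(125°)
sin(125°) ≈ 0.819152
A ≈ ½·126·0.819152 = 63·0.819152 ≈ 51.6066

Area = 51.61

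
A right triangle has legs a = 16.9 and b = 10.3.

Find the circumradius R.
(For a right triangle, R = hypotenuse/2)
Hypotenuse c = √(a² + b²) = √(285.61 + 106.09) = √391.7 ≈ 19.7914
R = c/2 ≈ 19.7914/2 ≈ 9.89571

R = 9.896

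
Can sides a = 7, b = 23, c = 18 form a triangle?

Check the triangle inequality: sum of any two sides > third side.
a + b vs c: 7 + 23 = 30 > 18  ✓
a + c vs b: 7 + 18 = 25 > 23  ✓
b + c vs a: 23 + 18 = 41 > 7  ✓

Yes, triangle inequality satisfied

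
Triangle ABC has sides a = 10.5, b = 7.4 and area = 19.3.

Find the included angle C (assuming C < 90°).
Area = ½·a·b·sin(C)  ⇒  sin(C) = 2·Area/(a·b) = 2·19.3/(10.5·7.4) = 38.6/77.7 ≈ 0.496782
C = arcsin(0.496782) ≈ 29.7874° (taking the acute solution since C < 90°)

C = 29.79°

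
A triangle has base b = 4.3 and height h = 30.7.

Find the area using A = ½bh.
A = ½·b·h = ½·4.3·30.7 = ½·132.01 = 66.005

Area = 66.005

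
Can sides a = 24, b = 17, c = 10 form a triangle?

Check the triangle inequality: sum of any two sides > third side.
a + b vs c: 24 + 17 = 41 > 10  ✓
a + c vs b: 24 + 10 = 34 > 17  ✓
b + c vs a: 17 + 10 = 27 > 24  ✓

Yes, triangle inequality satisfied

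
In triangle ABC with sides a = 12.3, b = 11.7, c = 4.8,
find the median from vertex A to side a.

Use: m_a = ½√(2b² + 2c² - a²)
m_a = ½√(2·11.7² + 2·4.8² − 12.3²) = ½√(2·136.89 + 2·23.04 − 151.29) = ½√(273.78 + 46.08 − 151.29) = ½√168.57
√168.57 ≈ 12.9835, so m_a ≈ 6.49173

m_a = 6.492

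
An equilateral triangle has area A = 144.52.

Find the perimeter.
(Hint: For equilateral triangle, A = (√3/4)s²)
A = (√3/4)s²  ⇒  s² = 4A/√3 = 4·144.52/√3 = 578.08/1.73205 ≈ 333.755
s ≈ √333.755 ≈ 18.269
Perimeter = 3s ≈ 3·18.269 ≈ 54.8069

Perimeter = 54.81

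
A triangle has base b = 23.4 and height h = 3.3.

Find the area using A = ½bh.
A = ½·b·h = ½·23.4·3.3 = ½·77.22 = 38.61

Area = 38.61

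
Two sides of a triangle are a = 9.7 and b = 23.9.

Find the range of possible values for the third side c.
Triangle inequality: |a − b| < c < a + b
|a − b| = |9.7 − 23.9| = 14.2
a + b = 9.7 + 23.9 = 33.6

14.2 < c < 33.6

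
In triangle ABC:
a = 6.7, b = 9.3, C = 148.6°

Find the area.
Two sides and the included angle (SAS): A = ½·a·b·sin(C) = ½·6.7·9.3·sin(148.6°)
sin(148.6°) ≈ 0.52101
A ≈ ½·62.31·0.52101 = 31.155·0.52101 ≈ 16.2321

Area = 16.23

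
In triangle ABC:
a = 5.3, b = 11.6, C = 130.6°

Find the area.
Two sides and the included angle (SAS): A = ½·a·b·sin(C) = ½·5.3·11.6·sin(130.6°)
sin(130.6°) ≈ 0.759271
A ≈ ½·61.48·0.759271 = 30.74·0.759271 ≈ 23.34

Area = 23.34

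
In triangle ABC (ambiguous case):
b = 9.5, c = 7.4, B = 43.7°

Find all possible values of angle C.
b/sin(B) = c/sin(C)  ⇒  sin(C) = c·sin(B)/b = 7.4·sin(43.7°)/9.5
sin(43.7°) ≈ 0.690882
sin(C) ≈ 7.4·0.690882/9.5 ≈ 5.11253/9.5 ≈ 0.538161
Candidate 1: C₁ = arcsin(0.538161) ≈ 32.5585°  →  A = 180° − 43.7° − 32.5585° ≈ 103.741° > 0, valid
Candidate 2: C₂ = 180° − C₁ ≈ 147.441°  →  A = 180° − 43.7° − 147.441° ≈ -11.1415° ≤ 0, not a valid triangle

C = 32.56° (one solution)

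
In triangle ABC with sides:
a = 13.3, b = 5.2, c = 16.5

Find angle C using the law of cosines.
c² = a² + b² − 2ab·cos(C)  ⇒  cos(C) = (a² + b² − c²)/(2ab)
cos(C) = (13.3² + 5.2² − 16.5²)/(2·13.3·5.2) = (176.89 + 27.04 − 272.25)/138.32 = -68.32/138.32 ≈ -0.493927
C = arccos(-0.493927) ≈ 119.599°

C = 119.6°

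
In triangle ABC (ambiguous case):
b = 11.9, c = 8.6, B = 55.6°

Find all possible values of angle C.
b/sin(B) = c/sin(C)  ⇒  sin(C) = c·sin(B)/b = 8.6·sin(55.6°)/11.9
sin(55.6°) ≈ 0.825113
sin(C) ≈ 8.6·0.825113/11.9 ≈ 7.09598/11.9 ≈ 0.596301
Candidate 1: C₁ = arcsin(0.596301) ≈ 36.6054°  →  A = 180° − 55.6° − 36.6054° ≈ 87.7946° > 0, valid
Candidate 2: C₂ = 180° − C₁ ≈ 143.395°  →  A = 180° − 55.6° − 143.395° ≈ -18.9946° ≤ 0, not a valid triangle

C = 36.61° (one solution)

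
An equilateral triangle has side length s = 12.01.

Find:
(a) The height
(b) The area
(a) The height splits the triangle into two 30-60-90 halves: h = s·√3/2 = 12.01·1.73205/2 ≈ 20.8019/2 ≈ 10.401
(b) Area = (√3/4)·s² = (√3/4)·12.01² = (√3/4)·144.2401 ≈ 0.433013·144.2401 ≈ 62.4578

Height = 10.4, Area = 62.46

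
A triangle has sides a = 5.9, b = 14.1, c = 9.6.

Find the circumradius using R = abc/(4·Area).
First find the area with Heron's formula.
s = (5.9 + 14.1 + 9.6)/2 = 14.8
Area = √(s(s−a)(s−b)(s−c)) = √(14.8·8.9·0.7·5.2) ≈ √479.461 ≈ 21.8966
abc = 5.9·14.1·9.6 = 798.624
R = abc/(4·Area) ≈ 798.624/(4·21.8966) = 798.624/87.5864 ≈ 9.11813

R = 9.118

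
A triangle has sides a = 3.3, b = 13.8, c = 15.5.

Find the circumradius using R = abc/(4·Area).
First find the area with Heron's formula.
s = (3.3 + 13.8 + 15.5)/2 = 16.3
Area = √(s(s−a)(s−b)(s−c)) = √(16.3·13·2.5·0.8) ≈ √423.8 ≈ 20.5864
abc = 3.3·13.8·15.5 = 705.87
R = abc/(4·Area) ≈ 705.87/(4·20.5864) = 705.87/82.3456 ≈ 8.57204

R = 8.572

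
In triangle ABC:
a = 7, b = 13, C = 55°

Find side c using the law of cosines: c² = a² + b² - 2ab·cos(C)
c² = 7² + 13² − 2·7·13·cos(55°)
cos(55°) ≈ 0.573576
c² ≈ 49 + 169 − 182·(0.573576) ≈ 218 − 104.391 ≈ 113.609
c ≈ √113.609 ≈ 10.6588

c = 10.66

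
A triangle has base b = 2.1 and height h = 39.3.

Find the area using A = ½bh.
A = ½·b·h = ½·2.1·39.3 = ½·82.53 = 41.265

Area = 41.265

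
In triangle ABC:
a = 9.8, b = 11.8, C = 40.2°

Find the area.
Two sides and the included angle (SAS): A = ½·a·b·sin(C) = ½·9.8·11.8·sin(40.2°)
sin(40.2°) ≈ 0.645458
A ≈ ½·115.64·0.645458 = 57.82·0.645458 ≈ 37.3204

Area = 37.32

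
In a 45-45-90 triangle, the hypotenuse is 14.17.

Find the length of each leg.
In a 45-45-90 triangle hypotenuse = leg·√2, so leg = hypotenuse/√2.
Leg = 14.17/√2 ≈ 14.17/1.41421 ≈ 10.0197

Each leg = 10.02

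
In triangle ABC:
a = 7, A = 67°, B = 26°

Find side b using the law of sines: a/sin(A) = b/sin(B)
a/sin(A) = b/sin(B)  ⇒  b = a·sin(B)/sin(A) = 7·sin(26°)/sin(67°)
sin(26°) ≈ 0.438371, sin(67°) ≈ 0.920505
b ≈ 7·0.438371/0.920505 ≈ 3.0686/0.920505 ≈ 3.3336

b = 3.334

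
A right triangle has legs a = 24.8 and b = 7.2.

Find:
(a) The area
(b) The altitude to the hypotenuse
(a) The legs are perpendicular, so Area = ½·a·b = ½·24.8·7.2 = ½·178.56 = 89.28
(b) Hypotenuse c = √(a² + b²) = √(615.04 + 51.84) = √666.88 ≈ 25.824
    Area = ½·c·h_c  ⇒  h_c = 2·Area/c = 178.56/25.824 ≈ 6.91449

Area = 89.28, h_c = 6.914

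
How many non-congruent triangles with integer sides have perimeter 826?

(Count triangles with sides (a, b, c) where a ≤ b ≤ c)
Let a ≤ b ≤ c with a + b + c = 826. The only binding inequality is a + b > c, i.e. 826 − c > c, so c < 826/2; and c ≥ 826/3 since c is the largest side.
So 276 ≤ c ≤ 412. For each c, b runs from ⌈(826 − c)/2⌉ up to c (then a = 826 − b − c satisfies 1 ≤ a ≤ b automatically), giving c − ⌈(826 − c)/2⌉ + 1 choices.
Summing over c: 2 + 3 + 5 + 6 + … + 204 + 206  (137 terms, c = 276, …, 412) = 14214
Check (closed form: nearest integer to p²/48 for even p, (p+3)²/48 for odd p): 826²/48 = 682276/48 ≈ 14214.08 → 14214

14214 triangles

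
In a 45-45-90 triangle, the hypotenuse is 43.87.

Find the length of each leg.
In a 45-45-90 triangle hypotenuse = leg·√2, so leg = hypotenuse/√2.
Leg = 43.87/√2 ≈ 43.87/1.41421 ≈ 31.0208

Each leg = 31.02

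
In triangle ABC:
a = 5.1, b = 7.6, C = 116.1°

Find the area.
Two sides and the included angle (SAS): A = ½·a·b·sin(C) = ½·5.1·7.6·sin(116.1°)
sin(116.1°) ≈ 0.898028
A ≈ ½·38.76·0.898028 = 19.38·0.898028 ≈ 17.4038

Area = 17.4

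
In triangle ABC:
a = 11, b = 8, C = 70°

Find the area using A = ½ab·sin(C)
A = ½·a·b·sin(C) = ½·11·8·sin(70°)
sin(70°) ≈ 0.939693
A ≈ ½·88·0.939693 = 44·0.939693 ≈ 41.3465

Area = 41.35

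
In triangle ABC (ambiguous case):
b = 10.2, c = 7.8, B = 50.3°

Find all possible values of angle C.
b/sin(B) = c/sin(C)  ⇒  sin(C) = c·sin(B)/b = 7.8·sin(50.3°)/10.2
sin(50.3°) ≈ 0.7694
sin(C) ≈ 7.8·0.7694/10.2 ≈ 6.00132/10.2 ≈ 0.588364
Candidate 1: C₁ = arcsin(0.588364) ≈ 36.041°  →  A = 180° − 50.3° − 36.041° ≈ 93.659° > 0, valid
Candidate 2: C₂ = 180° − C₁ ≈ 143.959°  →  A = 180° − 50.3° − 143.959° ≈ -14.259° ≤ 0, not a valid triangle

C = 36.04° (one solution)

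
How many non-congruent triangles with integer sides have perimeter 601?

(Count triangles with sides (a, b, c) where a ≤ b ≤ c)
Let a ≤ b ≤ c with a + b + c = 601. The only binding inequality is a + b > c, i.e. 601 − c > c, so c < 601/2; and c ≥ 601/3 since c is the largest side.
So 201 ≤ c ≤ 300. For each c, b runs from ⌈(601 − c)/2⌉ up to c (then a = 601 − b − c satisfies 1 ≤ a ≤ b automatically), giving c − ⌈(601 − c)/2⌉ + 1 choices.
Summing over c: 2 + 3 + 5 + 6 + … + 149 + 150  (100 terms, c = 201, …, 300) = 7600
Check (closed form: nearest integer to p²/48 for even p, (p+3)²/48 for odd p): (601+3)²/48 = 604²/48 = 364816/48 ≈ 7600.33 → 7600

7600 triangles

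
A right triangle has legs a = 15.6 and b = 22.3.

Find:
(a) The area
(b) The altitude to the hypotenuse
(a) The legs are perpendicular, so Area = ½·a·b = ½·15.6·22.3 = ½·347.88 = 173.94
(b) Hypotenuse c = √(a² + b²) = √(243.36 + 497.29) = √740.65 ≈ 27.2149
    Area = ½·c·h_c  ⇒  h_c = 2·Area/c = 347.88/27.2149 ≈ 12.7827

Area = 173.94, h_c = 12.78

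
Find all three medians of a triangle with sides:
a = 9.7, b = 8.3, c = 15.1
Median formula: m_a = ½√(2b² + 2c² − a²) (and cyclically). a² = 94.09, b² = 68.89, c² = 228.01.
m_a = ½√(2·68.89 + 2·228.01 − 94.09) = ½√499.71 ≈ ½·22.3542 ≈ 11.1771
m_b = ½√(2·94.09 + 2·228.01 − 68.89) = ½√575.31 ≈ ½·23.9856 ≈ 11.9928
m_c = ½√(2·94.09 + 2·68.89 − 228.01) = ½√97.95 ≈ ½·9.89697 ≈ 4.94848

m_a = 11.18, m_b = 11.99, m_c = 4.948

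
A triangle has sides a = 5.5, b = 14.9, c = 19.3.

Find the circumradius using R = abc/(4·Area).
First find the area with Heron's formula.
s = (5.5 + 14.9 + 19.3)/2 = 19.85
Area = √(s(s−a)(s−b)(s−c)) = √(19.85·14.35·4.95·0.55) ≈ √775.497 ≈ 27.8478
abc = 5.5·14.9·19.3 = 1581.635
R = abc/(4·Area) ≈ 1581.635/(4·27.8478) = 1581.635/111.391 ≈ 14.1989

R = 14.2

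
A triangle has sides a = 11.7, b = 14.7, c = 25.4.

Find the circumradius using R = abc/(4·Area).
First find the area with Heron's formula.
s = (11.7 + 14.7 + 25.4)/2 = 25.9
Area = √(s(s−a)(s−b)(s−c)) = √(25.9·14.2·11.2·0.5) ≈ √2059.57 ≈ 45.3825
abc = 11.7·14.7·25.4 = 4368.546
R = abc/(4·Area) ≈ 4368.546/(4·45.3825) = 4368.546/181.53 ≈ 24.0652

R = 24.07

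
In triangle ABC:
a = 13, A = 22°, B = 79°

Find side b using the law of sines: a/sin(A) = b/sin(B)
a/sin(A) = b/sin(B)  ⇒  b = a·sin(B)/sin(A) = 13·sin(79°)/sin(22°)
sin(79°) ≈ 0.981627, sin(22°) ≈ 0.374607
b ≈ 13·0.981627/0.374607 ≈ 12.7612/0.374607 ≈ 34.0655

b = 34.07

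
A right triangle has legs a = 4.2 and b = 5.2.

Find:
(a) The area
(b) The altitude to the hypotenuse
(a) The legs are perpendicular, so Area = ½·a·b = ½·4.2·5.2 = ½·21.84 = 10.92
(b) Hypotenuse c = √(a² + b²) = √(17.64 + 27.04) = √44.68 ≈ 6.68431
    Area = ½·c·h_c  ⇒  h_c = 2·Area/c = 21.84/6.68431 ≈ 3.26735

Area = 10.92, h_c = 3.267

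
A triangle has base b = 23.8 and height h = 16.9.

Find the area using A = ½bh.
A = ½·b·h = ½·23.8·16.9 = ½·402.22 = 201.11

Area = 201.11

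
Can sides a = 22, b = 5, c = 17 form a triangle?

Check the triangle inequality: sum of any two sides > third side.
a + b vs c: 22 + 5 = 27 > 17  ✓
a + c vs b: 22 + 17 = 39 > 5  ✓
b + c vs a: 5 + 17 = 22 ≤ 22  ✗

No: 5 + 17 = 22 is not > 22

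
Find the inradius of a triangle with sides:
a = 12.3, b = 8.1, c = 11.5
r = Area/s where s is the semi-perimeter.
s = (12.3 + 8.1 + 11.5)/2 = 31.9/2 = 15.95
Area = √(s(s−a)(s−b)(s−c)) = √(15.95·3.65·7.85·4.45) ≈ √2033.68 ≈ 45.0964
r ≈ 45.0964/15.95 ≈ 2.82736

r = 2.827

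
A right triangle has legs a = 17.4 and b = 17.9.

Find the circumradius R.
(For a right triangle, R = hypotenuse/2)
Hypotenuse c = √(a² + b²) = √(302.76 + 320.41) = √623.17 ≈ 24.9634
R = c/2 ≈ 24.9634/2 ≈ 12.4817

R = 12.48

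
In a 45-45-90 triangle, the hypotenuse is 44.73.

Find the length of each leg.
In a 45-45-90 triangle hypotenuse = leg·√2, so leg = hypotenuse/√2.
Leg = 44.73/√2 ≈ 44.73/1.41421 ≈ 31.6289

Each leg = 31.63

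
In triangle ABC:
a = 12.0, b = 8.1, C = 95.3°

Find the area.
Two sides and the included angle (SAS): A = ½·a·b·sin(C) = ½·12.0·8.1·sin(95.3°)
sin(95.3°) ≈ 0.995725
A ≈ ½·97.2·0.995725 = 48.6·0.995725 ≈ 48.3922

Area = 48.39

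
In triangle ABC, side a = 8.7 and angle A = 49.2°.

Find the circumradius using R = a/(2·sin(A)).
R = a/(2·sin(A)) = 8.7/(2·sin(49.2°))
sin(49.2°) ≈ 0.756995
R ≈ 8.7/(2·0.756995) = 8.7/1.51399 ≈ 5.7464

R = 5.746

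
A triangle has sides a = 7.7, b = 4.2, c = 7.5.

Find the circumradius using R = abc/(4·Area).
First find the area with Heron's formula.
s = (7.7 + 4.2 + 7.5)/2 = 9.7
Area = √(s(s−a)(s−b)(s−c)) = √(9.7·2·5.5·2.2) ≈ √234.74 ≈ 15.3212
abc = 7.7·4.2·7.5 = 242.55
R = abc/(4·Area) ≈ 242.55/(4·15.3212) = 242.55/61.2849 ≈ 3.95774

R = 3.958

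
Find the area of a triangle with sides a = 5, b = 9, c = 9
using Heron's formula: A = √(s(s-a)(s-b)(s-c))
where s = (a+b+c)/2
s = (5 + 9 + 9)/2 = 23/2 = 11.5
s − a = 6.5, s − b = 2.5, s − c = 2.5
s(s−a)(s−b)(s−c) = 11.5·6.5·2.5·2.5 = 467.1875
Area = √467.1875 ≈ 21.6145

s = 11.5, Area = 21.61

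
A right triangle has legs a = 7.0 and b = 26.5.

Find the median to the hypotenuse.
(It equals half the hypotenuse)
Hypotenuse c = √(a² + b²) = √(49 + 702.25) = √751.25 ≈ 27.4089
Median to hypotenuse = c/2 ≈ 27.4089/2 ≈ 13.7045

Median = 13.7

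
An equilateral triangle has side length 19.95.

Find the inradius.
r = Area/s with s the semi-perimeter.
Area = (√3/4)·19.95² = (√3/4)·398.0025 ≈ 0.433013·398.0025 ≈ 172.34
s = 3·19.95/2 = 29.925
r ≈ 172.34/29.925 ≈ 5.75907
(Equivalently r = side/(2√3) = 19.95/3.4641 ≈ 5.75907.)

r = 5.759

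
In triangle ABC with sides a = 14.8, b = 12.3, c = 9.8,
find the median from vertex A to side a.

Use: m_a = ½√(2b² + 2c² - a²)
m_a = ½√(2·12.3² + 2·9.8² − 14.8²) = ½√(2·151.29 + 2·96.04 − 219.04) = ½√(302.58 + 192.08 − 219.04) = ½√275.62
√275.62 ≈ 16.6018, so m_a ≈ 8.3009

m_a = 8.301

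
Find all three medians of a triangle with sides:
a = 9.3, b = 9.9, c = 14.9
Median formula: m_a = ½√(2b² + 2c² − a²) (and cyclically). a² = 86.49, b² = 98.01, c² = 222.01.
m_a = ½√(2·98.01 + 2·222.01 − 86.49) = ½√553.55 ≈ ½·23.5276 ≈ 11.7638
m_b = ½√(2·86.49 + 2·222.01 − 98.01) = ½√518.99 ≈ ½·22.7814 ≈ 11.3907
m_c = ½√(2·86.49 + 2·98.01 − 222.01) = ½√146.99 ≈ ½·12.1239 ≈ 6.06197

m_a = 11.76, m_b = 11.39, m_c = 6.062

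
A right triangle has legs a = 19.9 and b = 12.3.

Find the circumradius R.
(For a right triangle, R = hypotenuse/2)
Hypotenuse c = √(a² + b²) = √(396.01 + 151.29) = √547.3 ≈ 23.3944
R = c/2 ≈ 23.3944/2 ≈ 11.6972

R = 11.7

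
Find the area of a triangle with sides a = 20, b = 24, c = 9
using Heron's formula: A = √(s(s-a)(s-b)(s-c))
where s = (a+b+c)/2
s = (20 + 24 + 9)/2 = 53/2 = 26.5
s − a = 6.5, s − b = 2.5, s − c = 17.5
s(s−a)(s−b)(s−c) = 26.5·6.5·2.5·17.5 = 7535.9375
Area = √7535.9375 ≈ 86.8098

s = 26.5, Area = 86.81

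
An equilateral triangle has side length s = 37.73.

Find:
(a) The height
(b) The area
(a) The height splits the triangle into two 30-60-90 halves: h = s·√3/2 = 37.73·1.73205/2 ≈ 65.3503/2 ≈ 32.6751
(b) Area = (√3/4)·s² = (√3/4)·37.73² = (√3/4)·1423.5529 ≈ 0.433013·1423.5529 ≈ 616.416

Height = 32.68, Area = 616.4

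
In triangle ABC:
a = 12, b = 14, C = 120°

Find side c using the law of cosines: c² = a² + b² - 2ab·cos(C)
c² = 12² + 14² − 2·12·14·cos(120°)
cos(120°) ≈ -0.5
c² ≈ 144 + 196 − 336·(-0.5) ≈ 340 + 168 ≈ 508
c ≈ √508 ≈ 22.5389

c = 22.54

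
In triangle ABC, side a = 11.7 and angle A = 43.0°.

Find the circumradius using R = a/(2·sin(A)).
R = a/(2·sin(A)) = 11.7/(2·sin(43.0°))
sin(43.0°) ≈ 0.681998
R ≈ 11.7/(2·0.681998) = 11.7/1.364 ≈ 8.57773

R = 8.578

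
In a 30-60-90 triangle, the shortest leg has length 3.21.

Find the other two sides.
In a 30-60-90 triangle the sides are in ratio 1 : √3 : 2 (short leg : long leg : hypotenuse).
Long leg = 3.21·√3 ≈ 3.21·1.73205 ≈ 5.55988
Hypotenuse = 2·3.21 = 6.42

Long leg = 3.21√3 = 5.56, Hypotenuse = 6.42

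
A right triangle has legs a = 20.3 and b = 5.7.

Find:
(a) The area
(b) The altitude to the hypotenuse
(a) The legs are perpendicular, so Area = ½·a·b = ½·20.3·5.7 = ½·115.71 = 57.855
(b) Hypotenuse c = √(a² + b²) = √(412.09 + 32.49) = √444.58 ≈ 21.0851
    Area = ½·c·h_c  ⇒  h_c = 2·Area/c = 115.71/21.0851 ≈ 5.48777

Area = 57.855, h_c = 5.488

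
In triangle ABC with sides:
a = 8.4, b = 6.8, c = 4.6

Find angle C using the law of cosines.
c² = a² + b² − 2ab·cos(C)  ⇒  cos(C) = (a² + b² − c²)/(2ab)
cos(C) = (8.4² + 6.8² − 4.6²)/(2·8.4·6.8) = (70.56 + 46.24 − 21.16)/114.24 = 95.64/114.24 ≈ 0.837185
C = arccos(0.837185) ≈ 33.156°

C = 33.16°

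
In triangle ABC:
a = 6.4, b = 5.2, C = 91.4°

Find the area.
Two sides and the included angle (SAS): A = ½·a·b·sin(C) = ½·6.4·5.2·sin(91.4°)
sin(91.4°) ≈ 0.999701
A ≈ ½·33.28·0.999701 = 16.64·0.999701 ≈ 16.635

Area = 16.64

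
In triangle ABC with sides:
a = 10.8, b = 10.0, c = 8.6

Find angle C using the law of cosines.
c² = a² + b² − 2ab·cos(C)  ⇒  cos(C) = (a² + b² − c²)/(2ab)
cos(C) = (10.8² + 10.0² − 8.6²)/(2·10.8·10.0) = (116.64 + 100 − 73.96)/216 = 142.68/216 ≈ 0.660556
C = arccos(0.660556) ≈ 48.6577°

C = 48.66°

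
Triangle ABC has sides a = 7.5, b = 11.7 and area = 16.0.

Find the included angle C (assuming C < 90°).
Area = ½·a·b·sin(C)  ⇒  sin(C) = 2·Area/(a·b) = 2·16.0/(7.5·11.7) = 32/87.75 ≈ 0.364672
C = arcsin(0.364672) ≈ 21.3874° (taking the acute solution since C < 90°)

C = 21.39°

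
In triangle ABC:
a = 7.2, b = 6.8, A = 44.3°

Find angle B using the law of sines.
a/sin(A) = b/sin(B)  ⇒  sin(B) = b·sin(A)/a = 6.8·sin(44.3°)/7.2
sin(44.3°) ≈ 0.698415
sin(B) ≈ 6.8·0.698415/7.2 ≈ 4.74922/7.2 ≈ 0.659614
B = arcsin(0.659614) ≈ 41.2705°
(Since b ≤ a we need B ≤ A, so the obtuse alternative 180° − 41.2705° ≈ 138.73° is rejected.)

B = 41.27°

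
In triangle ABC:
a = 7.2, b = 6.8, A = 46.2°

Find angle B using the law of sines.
a/sin(A) = b/sin(B)  ⇒  sin(B) = b·sin(A)/a = 6.8·sin(46.2°)/7.2
sin(46.2°) ≈ 0.72176
sin(B) ≈ 6.8·0.72176/7.2 ≈ 4.90797/7.2 ≈ 0.681662
B = arcsin(0.681662) ≈ 42.9737°
(Since b ≤ a we need B ≤ A, so the obtuse alternative 180° − 42.9737° ≈ 137.026° is rejected.)

B = 42.97°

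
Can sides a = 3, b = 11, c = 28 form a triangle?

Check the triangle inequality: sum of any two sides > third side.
a + b vs c: 3 + 11 = 14 ≤ 28  ✗
a + c vs b: 3 + 28 = 31 > 11  ✓
b + c vs a: 11 + 28 = 39 > 3  ✓

No: 3 + 11 = 14 is not > 28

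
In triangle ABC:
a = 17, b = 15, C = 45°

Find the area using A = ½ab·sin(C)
A = ½·a·b·sin(C) = ½·17·15·sin(45°)
sin(45°) ≈ 0.707107
A ≈ ½·255·0.707107 = 127.5·0.707107 ≈ 90.1561

Area = 90.16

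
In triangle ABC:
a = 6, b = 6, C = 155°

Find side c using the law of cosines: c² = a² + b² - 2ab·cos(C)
c² = 6² + 6² − 2·6·6·cos(155°)
cos(155°) ≈ -0.906308
c² ≈ 36 + 36 − 72·(-0.906308) ≈ 72 + 65.2542 ≈ 137.254
c ≈ √137.254 ≈ 11.7156

c = 11.72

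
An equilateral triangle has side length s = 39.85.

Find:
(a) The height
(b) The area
(a) The height splits the triangle into two 30-60-90 halves: h = s·√3/2 = 39.85·1.73205/2 ≈ 69.0222/2 ≈ 34.5111
(b) Area = (√3/4)·s² = (√3/4)·39.85² = (√3/4)·1588.0225 ≈ 0.433013·1588.0225 ≈ 687.634

Height = 34.51, Area = 687.6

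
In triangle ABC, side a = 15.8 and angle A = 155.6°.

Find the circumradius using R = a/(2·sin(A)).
R = a/(2·sin(A)) = 15.8/(2·sin(155.6°))
sin(155.6°) ≈ 0.413104
R ≈ 15.8/(2·0.413104) = 15.8/0.826209 ≈ 19.1235

R = 19.12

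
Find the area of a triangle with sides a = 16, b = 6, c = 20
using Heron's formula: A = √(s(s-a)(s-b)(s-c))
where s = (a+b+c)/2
s = (16 + 6 + 20)/2 = 42/2 = 21
s − a = 5, s − b = 15, s − c = 1
s(s−a)(s−b)(s−c) = 21·5·15·1 = 1575
Area = √1575 ≈ 39.6863

s = 21.0, Area = 39.69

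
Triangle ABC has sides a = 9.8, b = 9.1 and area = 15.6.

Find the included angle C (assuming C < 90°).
Area = ½·a·b·sin(C)  ⇒  sin(C) = 2·Area/(a·b) = 2·15.6/(9.8·9.1) = 31.2/89.18 ≈ 0.349854
C = arcsin(0.349854) ≈ 20.4784° (taking the acute solution since C < 90°)

C = 20.48°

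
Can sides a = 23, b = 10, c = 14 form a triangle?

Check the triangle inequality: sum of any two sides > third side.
a + b vs c: 23 + 10 = 33 > 14  ✓
a + c vs b: 23 + 14 = 37 > 10  ✓
b + c vs a: 10 + 14 = 24 > 23  ✓

Yes, triangle inequality satisfied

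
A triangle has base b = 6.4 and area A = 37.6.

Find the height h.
A = ½·b·h  ⇒  h = 2A/b = 2·37.6/6.4 = 75.2/6.4 ≈ 11.75

h = 11.75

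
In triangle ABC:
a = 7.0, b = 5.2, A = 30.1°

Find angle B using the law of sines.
a/sin(A) = b/sin(B)  ⇒  sin(B) = b·sin(A)/a = 5.2·sin(30.1°)/7.0
sin(30.1°) ≈ 0.501511
sin(B) ≈ 5.2·0.501511/7.0 ≈ 2.60786/7.0 ≈ 0.372551
B = arcsin(0.372551) ≈ 21.873°
(Since b ≤ a we need B ≤ A, so the obtuse alternative 180° − 21.873° ≈ 158.127° is rejected.)

B = 21.87°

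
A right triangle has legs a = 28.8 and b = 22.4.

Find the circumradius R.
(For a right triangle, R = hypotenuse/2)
Hypotenuse c = √(a² + b²) = √(829.44 + 501.76) = √1331.2 ≈ 36.4856
R = c/2 ≈ 36.4856/2 ≈ 18.2428

R = 18.24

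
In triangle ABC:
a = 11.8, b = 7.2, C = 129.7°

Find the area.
Two sides and the included angle (SAS): A = ½·a·b·sin(C) = ½·11.8·7.2·sin(129.7°)
sin(129.7°) ≈ 0.7694
A ≈ ½·84.96·0.7694 = 42.48·0.7694 ≈ 32.6841

Area = 32.68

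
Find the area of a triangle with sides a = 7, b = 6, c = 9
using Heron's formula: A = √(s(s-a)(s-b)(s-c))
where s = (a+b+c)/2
s = (7 + 6 + 9)/2 = 22/2 = 11
s − a = 4, s − b = 5, s − c = 2
s(s−a)(s−b)(s−c) = 11·4·5·2 = 440
Area = √440 ≈ 20.9762

s = 11.0, Area = 20.98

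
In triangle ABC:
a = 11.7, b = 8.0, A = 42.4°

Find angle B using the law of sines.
a/sin(A) = b/sin(B)  ⇒  sin(B) = b·sin(A)/a = 8.0·sin(42.4°)/11.7
sin(42.4°) ≈ 0.674302
sin(B) ≈ 8.0·0.674302/11.7 ≈ 5.39442/11.7 ≈ 0.461061
B = arcsin(0.461061) ≈ 27.4556°
(Since b ≤ a we need B ≤ A, so the obtuse alternative 180° − 27.4556° ≈ 152.544° is rejected.)

B = 27.46°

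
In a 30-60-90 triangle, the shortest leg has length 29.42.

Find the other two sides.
In a 30-60-90 triangle the sides are in ratio 1 : √3 : 2 (short leg : long leg : hypotenuse).
Long leg = 29.42·√3 ≈ 29.42·1.73205 ≈ 50.9569
Hypotenuse = 2·29.42 = 58.84

Long leg = 29.42√3 = 50.96, Hypotenuse = 58.84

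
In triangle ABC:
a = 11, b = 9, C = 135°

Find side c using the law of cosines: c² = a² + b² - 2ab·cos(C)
c² = 11² + 9² − 2·11·9·cos(135°)
cos(135°) ≈ -0.707107
c² ≈ 121 + 81 − 198·(-0.707107) ≈ 202 + 140.007 ≈ 342.007
c ≈ √342.007 ≈ 18.4934

c = 18.49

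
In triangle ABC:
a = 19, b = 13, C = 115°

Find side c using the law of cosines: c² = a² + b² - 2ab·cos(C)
c² = 19² + 13² − 2·19·13·cos(115°)
cos(115°) ≈ -0.422618
c² ≈ 361 + 169 − 494·(-0.422618) ≈ 530 + 208.773 ≈ 738.773
c ≈ √738.773 ≈ 27.1804

c = 27.18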